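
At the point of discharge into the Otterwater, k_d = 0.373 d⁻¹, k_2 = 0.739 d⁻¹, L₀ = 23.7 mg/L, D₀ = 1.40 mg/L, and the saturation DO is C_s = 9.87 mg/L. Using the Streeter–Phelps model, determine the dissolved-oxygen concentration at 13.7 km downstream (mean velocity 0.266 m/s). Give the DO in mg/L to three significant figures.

Travel time t = x/v = 13.7 km / (0.266 m/s) = 13700 m / 0.266 m/s = 51500 s = 0.5961 d.
k_d L₀/(k_2−k_d) = 0.373×23.7/(0.739−0.373) = 8.840/0.3660 = 24.15 mg/L.
e^(−k_d t) = e^(−0.373×0.5961) = 0.8006; e^(−k_2 t) = e^(−0.739×0.5961) = 0.6437.
D = 24.15 × (0.8006 − 0.6437) + 1.40 × 0.6437 = 3.791 + 0.9012 = 4.692 mg/L.
DO = C_s − D = 9.87 − 4.692 = 5.178 mg/L.

DO ≈ 5.18 mg/L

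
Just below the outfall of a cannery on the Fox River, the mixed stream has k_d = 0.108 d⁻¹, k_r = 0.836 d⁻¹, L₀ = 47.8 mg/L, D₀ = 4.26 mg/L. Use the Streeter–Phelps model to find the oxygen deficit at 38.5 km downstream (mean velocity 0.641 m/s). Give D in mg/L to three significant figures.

D ≈ 4.99 mg/L

Travel time t = x/v = 38.5 km / (0.641 m/s) = 38500 m / 0.641 m/s = 60060 s = 0.6952 d.
k_d L₀/(k_r−k_d) = 0.108×47.8/(0.836−0.108) = 5.162/0.7280 = 7.091 mg/L.
e^(−k_d t) = e^(−0.108×0.6952) = 0.9277; e^(−k_r t) = e^(−0.836×0.6952) = 0.5592.
D = 7.091 × (0.9277 − 0.5592) + 4.26 × 0.5592 = 2.613 + 2.382 = 4.995 mg/L.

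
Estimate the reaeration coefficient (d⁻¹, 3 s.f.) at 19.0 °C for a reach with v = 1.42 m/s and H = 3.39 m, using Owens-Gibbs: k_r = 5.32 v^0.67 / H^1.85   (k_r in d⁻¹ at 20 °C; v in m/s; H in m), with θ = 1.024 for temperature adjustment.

k_r ≈ 0.687 d⁻¹

k_r(20) = 5.32 × 1.42^0.67 / 3.39^1.85 = 5.32 × 1.265 / 9.569 = 0.7032 d⁻¹.
k_r(19.0) = 0.7032 × 1.024^(19.0−20) = 0.7032 × 0.9766 = 0.6867 d⁻¹.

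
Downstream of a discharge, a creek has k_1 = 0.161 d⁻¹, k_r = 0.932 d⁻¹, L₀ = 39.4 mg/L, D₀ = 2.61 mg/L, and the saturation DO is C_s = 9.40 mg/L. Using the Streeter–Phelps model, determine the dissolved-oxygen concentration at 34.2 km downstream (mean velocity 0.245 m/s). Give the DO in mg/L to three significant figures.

Travel time t = x/v = 34.2 km / (0.245 m/s) = 34200 m / 0.245 m/s = 139600 s = 1.616 d.
k_1 L₀/(k_r−k_1) = 0.161×39.4/(0.932−0.161) = 6.343/0.7710 = 8.227 mg/L.
e^(−k_1 t) = e^(−0.161×1.616) = 0.7710; e^(−k_r t) = e^(−0.932×1.616) = 0.2218.
D = 8.227 × (0.7710 − 0.2218) + 2.61 × 0.2218 = 4.518 + 0.5790 = 5.097 mg/L.
DO = C_s − D = 9.40 − 5.097 = 4.303 mg/L.

DO ≈ 4.30 mg/L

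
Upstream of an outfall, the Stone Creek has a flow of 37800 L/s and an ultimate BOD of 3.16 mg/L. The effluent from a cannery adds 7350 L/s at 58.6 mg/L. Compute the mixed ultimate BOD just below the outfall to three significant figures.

Flow-weighted mixing: C = (Q_r C_r + Q_w C_w)/(Q_r + Q_w)
= (37800×3.16 + 7350×58.6)/(37800 + 7350) = 550200/45150 = 12.19 mg/L.

12.2 mg/L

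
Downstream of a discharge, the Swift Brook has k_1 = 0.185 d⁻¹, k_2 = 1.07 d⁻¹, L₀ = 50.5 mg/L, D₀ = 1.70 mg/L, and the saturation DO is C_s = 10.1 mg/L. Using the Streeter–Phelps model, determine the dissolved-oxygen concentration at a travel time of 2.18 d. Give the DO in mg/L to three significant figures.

k_1 L₀/(k_2−k_1) = 0.185×50.5/(1.07−0.185) = 9.342/0.8850 = 10.56 mg/L.
e^(−k_1 t) = e^(−0.185×2.180) = 0.6681; e^(−k_2 t) = e^(−1.07×2.180) = 0.09704.
D = 10.56 × (0.6681 − 0.09704) + 1.70 × 0.09704 = 6.028 + 0.1650 = 6.193 mg/L.
DO = C_s − D = 10.1 − 6.193 = 3.907 mg/L.

DO ≈ 3.91 mg/L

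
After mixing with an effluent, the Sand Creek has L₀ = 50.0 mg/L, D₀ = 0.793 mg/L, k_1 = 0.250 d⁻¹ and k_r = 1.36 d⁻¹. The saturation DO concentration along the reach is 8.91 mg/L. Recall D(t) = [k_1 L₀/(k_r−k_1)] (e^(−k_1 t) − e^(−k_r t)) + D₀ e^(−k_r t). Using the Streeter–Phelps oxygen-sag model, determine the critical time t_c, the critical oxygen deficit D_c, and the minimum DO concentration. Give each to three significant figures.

t_c ≈ 1.46 d; D_c ≈ 6.38 mg/L; min DO ≈ 2.53 mg/L

t_c = [1/(k_r−k_1)] ln[(k_r/k_1)(1 − D₀(k_r−k_1)/(k_1 L₀))]
= [1/(1.36−0.250)] ln[(1.36/0.250)(1 − 0.793×1.110/(0.250×50.0))]
= (1/1.110) ln[5.440 × 0.9296] = 0.9009 × ln(5.057) = 0.9009 × 1.621 = 1.460 d.
D_c = (k_1/k_r) L₀ e^(−k_1 t_c) = (0.250/1.36) × 50.0 × e^(−0.250×1.460) = 0.1838 × 50.0 × 0.6942 = 6.380 mg/L.
Minimum DO = C_s − D_c = 8.91 − 6.380 = 2.530 mg/L.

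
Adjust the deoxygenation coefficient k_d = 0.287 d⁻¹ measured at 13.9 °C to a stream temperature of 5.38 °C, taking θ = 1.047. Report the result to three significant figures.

k_d ≈ 0.194 d⁻¹

k_d(T₂) = k_d(T₁) · θ^(T₂−T₁) = 0.287 × 1.047^(5.38−13.9)
= 0.287 × 1.047^-8.52 = 0.287 × 0.6762 = 0.1941 d⁻¹.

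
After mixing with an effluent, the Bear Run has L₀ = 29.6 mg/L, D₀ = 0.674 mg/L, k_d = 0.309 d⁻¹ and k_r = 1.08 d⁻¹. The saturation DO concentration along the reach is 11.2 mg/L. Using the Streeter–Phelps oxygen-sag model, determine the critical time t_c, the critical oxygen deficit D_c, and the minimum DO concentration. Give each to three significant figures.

t_c ≈ 1.55 d; D_c ≈ 5.25 mg/L; min DO ≈ 5.95 mg/L

With k_r/k_d = 3.495 and 1 − D₀(k_r−k_d)/(k_d L₀) = 0.9432,
t_c = ln(3.495 × 0.9432) / (1.08 − 0.309) = ln(3.297) / 0.7710 = 1.193/0.7710 = 1.547 d.
L(t_c) = L₀ e^(−k_d t_c) = 29.6 × 0.6200 = 18.35 mg/L, and at the critical point k_r D_c = k_d L, so D_c = (0.309/1.08) × 18.35 = 5.250 mg/L.
Minimum DO = C_s − D_c = 11.2 − 5.250 = 5.950 mg/L.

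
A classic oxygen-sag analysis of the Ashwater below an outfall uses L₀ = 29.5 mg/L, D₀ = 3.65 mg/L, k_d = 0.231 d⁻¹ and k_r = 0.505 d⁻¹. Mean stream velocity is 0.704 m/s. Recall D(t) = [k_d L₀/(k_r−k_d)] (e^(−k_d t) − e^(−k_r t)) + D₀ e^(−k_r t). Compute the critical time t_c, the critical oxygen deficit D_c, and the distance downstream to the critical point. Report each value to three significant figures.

t_c = [1/(k_r−k_d)] ln[(k_r/k_d)(1 − D₀(k_r−k_d)/(k_d L₀))]
= [1/(0.505−0.231)] ln[(0.505/0.231)(1 − 3.65×0.2740/(0.231×29.5))]
= (1/0.2740) ln[2.186 × 0.8532] = 3.650 × ln(1.865) = 3.650 × 0.6234 = 2.275 d.
D_c = (k_d/k_r) L₀ e^(−k_d t_c) = (0.231/0.505) × 29.5 × e^(−0.231×2.275) = 0.4574 × 29.5 × 0.5912 = 7.978 mg/L.
x_c = v t_c = 0.704 m/s × 2.275 d × 86400 s/d = 138400 m ≈ 138 km.

t_c ≈ 2.28 d; D_c ≈ 7.98 mg/L; x_c ≈ 138 km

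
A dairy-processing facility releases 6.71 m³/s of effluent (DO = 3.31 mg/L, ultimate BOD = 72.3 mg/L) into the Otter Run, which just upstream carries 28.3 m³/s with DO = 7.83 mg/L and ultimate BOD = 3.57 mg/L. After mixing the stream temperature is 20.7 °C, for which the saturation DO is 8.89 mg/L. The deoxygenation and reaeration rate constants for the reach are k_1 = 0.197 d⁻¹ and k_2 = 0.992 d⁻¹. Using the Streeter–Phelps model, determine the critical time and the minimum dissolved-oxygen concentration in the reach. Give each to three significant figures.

t_c ≈ 1.25 d; minimum DO ≈ 6.29 mg/L

Mixed DO = (28.3×7.83 + 6.71×3.31)/(28.3+6.71) = 243.8/35.01 = 6.964 mg/L.
Mixed L₀ = (28.3×3.57 + 6.71×72.3)/(35.01) = 586.2/35.01 = 16.74 mg/L.
Initial deficit D₀ = C_s − DO₀ = 8.89 − 6.964 = 1.926 mg/L.
t_c = (1/0.7950) ln[(0.992/0.197)(1 − 1.926×0.7950/(0.197×16.74))] = 1.258 × ln(2.698) = 1.248 d.
D_c = (0.197/0.992) × 16.74 × e^(−0.197×1.248) = 0.1986 × 16.74 × 0.7820 = 2.600 mg/L.
Minimum DO = 8.89 − 2.600 = 6.290 mg/L.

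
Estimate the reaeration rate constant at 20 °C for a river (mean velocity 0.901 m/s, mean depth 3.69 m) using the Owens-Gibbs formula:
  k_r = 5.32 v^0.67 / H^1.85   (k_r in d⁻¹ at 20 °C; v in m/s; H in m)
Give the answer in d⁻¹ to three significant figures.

k_r = 5.32 × 0.901^0.67 / 3.69^1.85 = 5.32 × 0.9325 / 11.19 = 0.4432 d⁻¹.

k_r ≈ 0.443 d⁻¹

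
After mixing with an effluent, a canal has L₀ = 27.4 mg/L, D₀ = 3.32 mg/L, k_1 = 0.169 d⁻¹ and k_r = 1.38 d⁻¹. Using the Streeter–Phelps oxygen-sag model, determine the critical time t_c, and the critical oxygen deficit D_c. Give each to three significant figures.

t_c ≈ 0.0604 d; D_c ≈ 3.32 mg/L

With k_r/k_1 = 8.166 and 1 − D₀(k_r−k_1)/(k_1 L₀) = 0.1317,
t_c = ln(8.166 × 0.1317) / (1.38 − 0.169) = ln(1.076) / 1.211 = 0.07309/1.211 = 0.06035 d.
D_c = (k_1/k_r) L₀ e^(−k_1 t_c) = (0.169/1.38) × 27.4 × e^(−0.169×0.06035) = 0.1225 × 27.4 × 0.9899 = 3.321 mg/L.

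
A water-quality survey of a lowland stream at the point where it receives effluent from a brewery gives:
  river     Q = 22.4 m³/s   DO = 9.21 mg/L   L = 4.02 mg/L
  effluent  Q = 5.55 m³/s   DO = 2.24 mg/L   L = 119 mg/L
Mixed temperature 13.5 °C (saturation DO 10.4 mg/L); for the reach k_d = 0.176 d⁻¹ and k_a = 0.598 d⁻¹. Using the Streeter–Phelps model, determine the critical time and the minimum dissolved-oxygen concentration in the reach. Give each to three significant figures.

Mixed DO = (22.4×9.21 + 5.55×2.24)/(22.4+5.55) = 218.7/27.95 = 7.826 mg/L.
Mixed L₀ = (22.4×4.02 + 5.55×119)/(27.95) = 750.5/27.95 = 26.85 mg/L.
Initial deficit D₀ = C_s − DO₀ = 10.4 − 7.826 = 2.574 mg/L.
t_c = (1/0.4220) ln[(0.598/0.176)(1 − 2.574×0.4220/(0.176×26.85))] = 2.370 × ln(2.617) = 2.279 d.
D_c = (0.176/0.598) × 26.85 × e^(−0.176×2.279) = 0.2943 × 26.85 × 0.6695 = 5.291 mg/L.
Minimum DO = 10.4 − 5.291 = 5.109 mg/L.

t_c ≈ 2.28 d; minimum DO ≈ 5.11 mg/L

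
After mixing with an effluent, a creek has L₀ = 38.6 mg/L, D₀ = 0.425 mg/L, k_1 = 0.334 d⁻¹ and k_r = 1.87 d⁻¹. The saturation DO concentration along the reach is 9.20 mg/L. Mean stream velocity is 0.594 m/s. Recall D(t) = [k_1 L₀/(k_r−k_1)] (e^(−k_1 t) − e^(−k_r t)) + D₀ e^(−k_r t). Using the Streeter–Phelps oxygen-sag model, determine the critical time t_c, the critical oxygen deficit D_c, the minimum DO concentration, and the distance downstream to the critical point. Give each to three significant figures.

t_c ≈ 1.09 d; D_c ≈ 4.79 mg/L; min DO ≈ 4.41 mg/L; x_c ≈ 55.8 km

With k_r/k_1 = 5.599 and 1 − D₀(k_r−k_1)/(k_1 L₀) = 0.9494,
t_c = ln(5.599 × 0.9494) / (1.87 − 0.334) = ln(5.315) / 1.536 = 1.671/1.536 = 1.088 d.
D_c = (k_1/k_r) L₀ e^(−k_1 t_c) = (0.334/1.87) × 38.6 × e^(−0.334×1.088) = 0.1786 × 38.6 × 0.6954 = 4.794 mg/L.
Minimum DO = C_s − D_c = 9.20 − 4.794 = 4.406 mg/L.
x_c = v t_c = 0.594 m/s × 1.088 d × 86400 s/d = 55820 m ≈ 55.8 km.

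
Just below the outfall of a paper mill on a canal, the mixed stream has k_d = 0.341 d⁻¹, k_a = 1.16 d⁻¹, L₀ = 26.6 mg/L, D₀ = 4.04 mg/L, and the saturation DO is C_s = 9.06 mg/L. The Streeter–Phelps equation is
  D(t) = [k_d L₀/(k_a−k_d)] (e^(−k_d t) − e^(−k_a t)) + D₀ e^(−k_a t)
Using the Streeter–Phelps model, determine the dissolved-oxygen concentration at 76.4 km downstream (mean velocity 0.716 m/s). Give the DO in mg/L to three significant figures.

DO ≈ 3.47 mg/L

Travel time t = x/v = 76.4 km / (0.716 m/s) = 76400 m / 0.716 m/s = 106700 s = 1.235 d.
k_d L₀/(k_a−k_d) = 0.341×26.6/(1.16−0.341) = 9.071/0.8190 = 11.08 mg/L.
e^(−k_d t) = e^(−0.341×1.235) = 0.6563; e^(−k_a t) = e^(−1.16×1.235) = 0.2387.
D = 11.08 × (0.6563 − 0.2387) + 4.04 × 0.2387 = 4.625 + 0.9643 = 5.589 mg/L.
DO = C_s − D = 9.06 − 5.589 = 3.471 mg/L.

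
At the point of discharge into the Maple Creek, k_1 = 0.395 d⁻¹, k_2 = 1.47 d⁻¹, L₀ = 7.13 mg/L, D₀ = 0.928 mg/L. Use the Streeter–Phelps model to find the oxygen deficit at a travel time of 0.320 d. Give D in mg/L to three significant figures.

k_1 L₀/(k_2−k_1) = 0.395×7.13/(1.47−0.395) = 2.816/1.075 = 2.620 mg/L.
e^(−k_1 t) = e^(−0.395×0.3200) = 0.8813; e^(−k_2 t) = e^(−1.47×0.3200) = 0.6248.
D = 2.620 × (0.8813 − 0.6248) + 0.928 × 0.6248 = 0.6720 + 0.5798 = 1.252 mg/L.

D ≈ 1.25 mg/L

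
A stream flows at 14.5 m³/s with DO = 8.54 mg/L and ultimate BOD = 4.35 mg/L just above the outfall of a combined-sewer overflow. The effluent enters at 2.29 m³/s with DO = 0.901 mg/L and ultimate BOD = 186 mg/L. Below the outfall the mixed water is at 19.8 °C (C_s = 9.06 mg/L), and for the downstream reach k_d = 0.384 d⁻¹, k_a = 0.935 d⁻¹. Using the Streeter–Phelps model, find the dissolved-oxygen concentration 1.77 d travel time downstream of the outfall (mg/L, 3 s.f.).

Mixed DO = (14.5×8.54 + 2.29×0.901)/(14.5+2.29) = 125.9/16.79 = 7.498 mg/L.
Mixed L₀ = (14.5×4.35 + 2.29×186)/(16.79) = 489.0/16.79 = 29.13 mg/L.
Initial deficit D₀ = C_s − DO₀ = 9.06 − 7.498 = 1.562 mg/L.
D(1.77) = [0.384×29.13/(0.935−0.384)](e^(−0.384×1.77) − e^(−0.935×1.77)) + 1.562 e^(−0.935×1.77)
= 20.30 × (0.5068 − 0.1911) + 1.562 × 0.1911 = 6.706 mg/L.
DO = 9.06 − 6.706 = 2.354 mg/L.

DO ≈ 2.35 mg/L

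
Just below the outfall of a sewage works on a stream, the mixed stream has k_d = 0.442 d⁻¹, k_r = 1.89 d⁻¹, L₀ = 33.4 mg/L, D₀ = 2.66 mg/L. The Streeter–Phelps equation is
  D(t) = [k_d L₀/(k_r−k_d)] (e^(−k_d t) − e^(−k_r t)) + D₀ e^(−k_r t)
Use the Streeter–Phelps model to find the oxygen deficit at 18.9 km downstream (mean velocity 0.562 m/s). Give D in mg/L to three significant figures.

Travel time t = x/v = 18.9 km / (0.562 m/s) = 18900 m / 0.562 m/s = 33630 s = 0.3892 d.
k_d L₀/(k_r−k_d) = 0.442×33.4/(1.89−0.442) = 14.76/1.448 = 10.20 mg/L.
e^(−k_d t) = e^(−0.442×0.3892) = 0.8419; e^(−k_r t) = e^(−1.89×0.3892) = 0.4792.
D = 10.20 × (0.8419 − 0.4792) + 2.66 × 0.4792 = 3.698 + 1.275 = 4.973 mg/L.

D ≈ 4.97 mg/L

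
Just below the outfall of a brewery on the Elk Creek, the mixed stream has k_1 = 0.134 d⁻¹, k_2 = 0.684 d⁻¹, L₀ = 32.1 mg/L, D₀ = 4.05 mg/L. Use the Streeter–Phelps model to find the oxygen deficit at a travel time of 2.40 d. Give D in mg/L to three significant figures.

D ≈ 4.94 mg/L

k_1 L₀/(k_2−k_1) = 0.134×32.1/(0.684−0.134) = 4.301/0.5500 = 7.821 mg/L.
e^(−k_1 t) = e^(−0.134×2.400) = 0.7250; e^(−k_2 t) = e^(−0.684×2.400) = 0.1937.
D = 7.821 × (0.7250 − 0.1937) + 4.05 × 0.1937 = 4.155 + 0.7844 = 4.940 mg/L.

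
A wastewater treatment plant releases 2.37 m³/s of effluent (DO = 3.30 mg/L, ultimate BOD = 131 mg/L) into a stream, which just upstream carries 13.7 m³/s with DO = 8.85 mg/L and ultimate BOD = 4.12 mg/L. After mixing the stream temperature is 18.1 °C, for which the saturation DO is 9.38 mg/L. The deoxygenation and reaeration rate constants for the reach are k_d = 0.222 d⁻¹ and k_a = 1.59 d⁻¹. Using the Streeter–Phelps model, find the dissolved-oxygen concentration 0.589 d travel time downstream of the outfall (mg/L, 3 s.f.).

Mixed DO = (13.7×8.85 + 2.37×3.30)/(13.7+2.37) = 129.1/16.07 = 8.031 mg/L.
Mixed L₀ = (13.7×4.12 + 2.37×131)/(16.07) = 366.9/16.07 = 22.83 mg/L.
Initial deficit D₀ = C_s − DO₀ = 9.38 − 8.031 = 1.349 mg/L.
D(0.589) = [0.222×22.83/(1.59−0.222)](e^(−0.222×0.589) − e^(−1.59×0.589)) + 1.349 e^(−1.59×0.589)
= 3.705 × (0.8774 − 0.3920) + 1.349 × 0.3920 = 2.327 mg/L.
DO = 9.38 − 2.327 = 7.053 mg/L.

DO ≈ 7.05 mg/L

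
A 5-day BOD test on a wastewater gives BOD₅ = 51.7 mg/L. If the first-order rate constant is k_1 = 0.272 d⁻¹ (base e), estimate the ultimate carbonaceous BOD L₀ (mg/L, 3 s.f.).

L₀ ≈ 69.6 mg/L

BOD₅ = L₀(1 − e^(−5k_1)) ⇒ L₀ = BOD₅ / (1 − e^(−5×0.272))
= 51.7 / (1 − 0.2567) = 51.7 / 0.7433 = 69.55 mg/L.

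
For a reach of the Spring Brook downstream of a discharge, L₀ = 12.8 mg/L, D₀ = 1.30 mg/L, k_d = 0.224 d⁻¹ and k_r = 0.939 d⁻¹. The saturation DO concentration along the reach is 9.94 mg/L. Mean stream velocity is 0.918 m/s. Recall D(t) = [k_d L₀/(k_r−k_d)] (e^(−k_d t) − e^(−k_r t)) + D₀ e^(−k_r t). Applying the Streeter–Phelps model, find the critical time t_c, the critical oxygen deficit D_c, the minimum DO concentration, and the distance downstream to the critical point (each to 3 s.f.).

At the critical point dD/dt = 0, so k_d L₀ e^(−k_d t) = k_r D. Substituting D(t) from the Streeter–Phelps equation and solving for t gives
t_c = ln[(k_r/k_d)(1 − D₀(k_r−k_d)/(k_d L₀))] / (k_r−k_d).
Here k_r−k_d = 0.7150 d⁻¹ and 1 − D₀(k_r−k_d)/(k_d L₀) = 1 − 1.30×0.7150/(0.224×12.8) = 0.6758, so
t_c = ln(4.192 × 0.6758) / 0.7150 = 1.041 / 0.7150 = 1.456 d.
D_c = (k_d/k_r) L₀ e^(−k_d t_c) = (0.224/0.939) × 12.8 × e^(−0.224×1.456) = 0.2386 × 12.8 × 0.7216 = 2.203 mg/L.
Minimum DO = C_s − D_c = 9.94 − 2.203 = 7.737 mg/L.
x_c = v t_c = 0.918 m/s × 1.456 d × 86400 s/d = 115500 m ≈ 116 km.

t_c ≈ 1.46 d; D_c ≈ 2.20 mg/L; min DO ≈ 7.74 mg/L; x_c ≈ 116 km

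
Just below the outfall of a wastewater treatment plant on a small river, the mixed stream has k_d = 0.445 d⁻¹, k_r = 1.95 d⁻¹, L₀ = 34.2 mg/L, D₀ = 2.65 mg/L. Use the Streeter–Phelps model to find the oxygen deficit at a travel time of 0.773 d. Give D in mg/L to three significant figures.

D ≈ 5.52 mg/L

k_d L₀/(k_r−k_d) = 0.445×34.2/(1.95−0.445) = 15.22/1.505 = 10.11 mg/L.
e^(−k_d t) = e^(−0.445×0.7730) = 0.7089; e^(−k_r t) = e^(−1.95×0.7730) = 0.2215.
D = 10.11 × (0.7089 − 0.2215) + 2.65 × 0.2215 = 4.929 + 0.5870 = 5.516 mg/L.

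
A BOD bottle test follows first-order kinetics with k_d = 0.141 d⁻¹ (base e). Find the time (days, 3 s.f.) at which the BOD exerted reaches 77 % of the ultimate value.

t ≈ 10.4 d

y/L₀ = 1 − e^(−k_d t) = 0.77 ⇒ e^(−k_d t) = 0.230
t = −ln(0.230) / 0.141 = 1.470 / 0.141 = 10.42 d.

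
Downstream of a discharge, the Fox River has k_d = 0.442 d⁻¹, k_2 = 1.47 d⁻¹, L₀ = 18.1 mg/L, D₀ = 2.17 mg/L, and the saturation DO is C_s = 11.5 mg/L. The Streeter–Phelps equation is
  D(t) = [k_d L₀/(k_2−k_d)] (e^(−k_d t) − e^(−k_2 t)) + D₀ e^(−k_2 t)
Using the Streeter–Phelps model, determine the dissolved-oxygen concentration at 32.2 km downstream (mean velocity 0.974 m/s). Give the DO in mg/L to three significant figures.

Travel time t = x/v = 32.2 km / (0.974 m/s) = 32200 m / 0.974 m/s = 33060 s = 0.3826 d.
k_d L₀/(k_2−k_d) = 0.442×18.1/(1.47−0.442) = 8.000/1.028 = 7.782 mg/L.
e^(−k_d t) = e^(−0.442×0.3826) = 0.8444; e^(−k_2 t) = e^(−1.47×0.3826) = 0.5698.
D = 7.782 × (0.8444 − 0.5698) + 2.17 × 0.5698 = 2.137 + 1.236 = 3.374 mg/L.
DO = C_s − D = 11.5 − 3.374 = 8.126 mg/L.

DO ≈ 8.13 mg/L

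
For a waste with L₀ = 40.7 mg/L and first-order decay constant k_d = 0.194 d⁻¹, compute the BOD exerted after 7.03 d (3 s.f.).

y_t = L₀(1 − e^(−k_d t)) = 40.7 × (1 − e^(−0.194×7.03))
= 40.7 × (1 − 0.2557) = 40.7 × 0.7443 = 30.29 mg/L.

y ≈ 30.3 mg/L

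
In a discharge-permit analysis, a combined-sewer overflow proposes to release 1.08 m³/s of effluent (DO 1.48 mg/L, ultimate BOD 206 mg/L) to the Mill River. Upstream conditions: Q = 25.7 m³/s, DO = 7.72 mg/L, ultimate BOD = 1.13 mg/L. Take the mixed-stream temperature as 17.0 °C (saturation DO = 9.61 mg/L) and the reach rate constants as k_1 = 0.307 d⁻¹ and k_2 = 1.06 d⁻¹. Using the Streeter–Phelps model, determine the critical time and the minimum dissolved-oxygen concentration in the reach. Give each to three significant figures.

Mixed DO = (25.7×7.72 + 1.08×1.48)/(25.7+1.08) = 200.0/26.78 = 7.468 mg/L.
Mixed L₀ = (25.7×1.13 + 1.08×206)/(26.78) = 251.5/26.78 = 9.392 mg/L.
Initial deficit D₀ = C_s − DO₀ = 9.61 − 7.468 = 2.142 mg/L.
t_c = (1/0.7530) ln[(1.06/0.307)(1 − 2.142×0.7530/(0.307×9.392))] = 1.328 × ln(1.522) = 0.5575 d.
D_c = (0.307/1.06) × 9.392 × e^(−0.307×0.5575) = 0.2896 × 9.392 × 0.8427 = 2.292 mg/L.
Minimum DO = 9.61 − 2.292 = 7.318 mg/L.

t_c ≈ 0.557 d; minimum DO ≈ 7.32 mg/L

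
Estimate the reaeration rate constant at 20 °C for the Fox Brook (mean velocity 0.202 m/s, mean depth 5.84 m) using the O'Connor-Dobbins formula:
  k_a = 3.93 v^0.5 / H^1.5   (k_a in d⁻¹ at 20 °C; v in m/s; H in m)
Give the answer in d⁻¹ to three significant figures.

k_a ≈ 0.125 d⁻¹

k_a = 3.93 × 0.202^0.5 / 5.84^1.5 = 3.93 × 0.4494 / 14.11 = 0.1252 d⁻¹.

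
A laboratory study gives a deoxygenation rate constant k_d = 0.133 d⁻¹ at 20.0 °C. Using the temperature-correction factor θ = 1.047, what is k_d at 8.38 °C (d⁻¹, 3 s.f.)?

k_d ≈ 0.0780 d⁻¹

k_d(T₂) = k_d(T₁) · θ^(T₂−T₁) = 0.133 × 1.047^(8.38−20.0)
= 0.133 × 1.047^-11.6 = 0.133 × 0.5864 = 0.07800 d⁻¹.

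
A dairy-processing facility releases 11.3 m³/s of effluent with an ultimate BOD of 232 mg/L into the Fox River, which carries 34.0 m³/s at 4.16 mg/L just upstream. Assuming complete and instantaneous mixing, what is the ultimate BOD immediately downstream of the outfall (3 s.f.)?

61.0 mg/L

Flow-weighted mixing: C = (Q_r C_r + Q_w C_w)/(Q_r + Q_w)
= (34.0×4.16 + 11.3×232)/(34.0 + 11.3) = 2763/45.30 = 60.99 mg/L.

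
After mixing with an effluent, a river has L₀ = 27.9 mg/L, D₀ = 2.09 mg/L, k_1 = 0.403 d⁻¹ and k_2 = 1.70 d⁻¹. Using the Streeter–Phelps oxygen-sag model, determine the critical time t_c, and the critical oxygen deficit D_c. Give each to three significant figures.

With k_2/k_1 = 4.218 and 1 − D₀(k_2−k_1)/(k_1 L₀) = 0.7589,
t_c = ln(4.218 × 0.7589) / (1.70 − 0.403) = ln(3.201) / 1.297 = 1.164/1.297 = 0.8971 d.
D_c = (k_1/k_2) L₀ e^(−k_1 t_c) = (0.403/1.70) × 27.9 × e^(−0.403×0.8971) = 0.2371 × 27.9 × 0.6966 = 4.607 mg/L.

t_c ≈ 0.897 d; D_c ≈ 4.61 mg/L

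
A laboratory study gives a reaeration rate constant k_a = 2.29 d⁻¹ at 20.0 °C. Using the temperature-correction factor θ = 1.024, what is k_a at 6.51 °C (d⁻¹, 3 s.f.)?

k_a ≈ 1.66 d⁻¹

k_a(T₂) = k_a(T₁) · θ^(T₂−T₁) = 2.29 × 1.024^(6.51−20.0)
= 2.29 × 1.024^-13.5 = 2.29 × 0.7262 = 1.663 d⁻¹.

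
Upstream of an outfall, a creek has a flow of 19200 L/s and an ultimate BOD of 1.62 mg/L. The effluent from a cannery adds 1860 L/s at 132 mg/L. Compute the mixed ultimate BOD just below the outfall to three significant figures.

Flow-weighted mixing: C = (Q_r C_r + Q_w C_w)/(Q_r + Q_w)
= (19200×1.62 + 1860×132)/(19200 + 1860) = 276600/21060 = 13.14 mg/L.

13.1 mg/L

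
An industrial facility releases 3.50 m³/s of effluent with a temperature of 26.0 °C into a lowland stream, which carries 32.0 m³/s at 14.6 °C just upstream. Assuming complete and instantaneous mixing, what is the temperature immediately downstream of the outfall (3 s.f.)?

Flow-weighted mixing: C = (Q_r C_r + Q_w C_w)/(Q_r + Q_w)
= (32.0×14.6 + 3.50×26.0)/(32.0 + 3.50) = 558.2/35.50 = 15.72 °C.

15.7 °C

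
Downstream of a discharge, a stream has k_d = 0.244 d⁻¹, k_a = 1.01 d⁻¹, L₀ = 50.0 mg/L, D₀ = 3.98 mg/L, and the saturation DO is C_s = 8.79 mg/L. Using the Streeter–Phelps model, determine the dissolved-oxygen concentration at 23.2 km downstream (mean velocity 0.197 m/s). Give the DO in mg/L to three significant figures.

DO ≈ 0.385 mg/L

Travel time t = x/v = 23.2 km / (0.197 m/s) = 23200 m / 0.197 m/s = 117800 s = 1.363 d.
k_d L₀/(k_a−k_d) = 0.244×50.0/(1.01−0.244) = 12.20/0.7660 = 15.93 mg/L.
e^(−k_d t) = e^(−0.244×1.363) = 0.7171; e^(−k_a t) = e^(−1.01×1.363) = 0.2524.
D = 15.93 × (0.7171 − 0.2524) + 3.98 × 0.2524 = 7.400 + 1.005 = 8.405 mg/L.
DO = C_s − D = 8.79 − 8.405 = 0.3849 mg/L.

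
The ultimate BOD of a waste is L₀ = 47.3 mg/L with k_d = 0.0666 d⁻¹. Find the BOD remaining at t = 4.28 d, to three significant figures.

L_t = L₀ e^(−k_d t) = 47.3 × e^(−0.0666×4.28) = 47.3 × 0.7520 = 35.57 mg/L.

L ≈ 35.6 mg/L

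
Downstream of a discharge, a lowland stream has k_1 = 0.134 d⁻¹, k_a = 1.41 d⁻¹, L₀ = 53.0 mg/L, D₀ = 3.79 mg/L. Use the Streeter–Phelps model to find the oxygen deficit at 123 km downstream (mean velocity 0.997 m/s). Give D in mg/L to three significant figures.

D ≈ 4.36 mg/L

Travel time t = x/v = 123 km / (0.997 m/s) = 123000 m / 0.997 m/s = 123400 s = 1.428 d.
k_1 L₀/(k_a−k_1) = 0.134×53.0/(1.41−0.134) = 7.102/1.276 = 5.566 mg/L.
e^(−k_1 t) = e^(−0.134×1.428) = 0.8259; e^(−k_a t) = e^(−1.41×1.428) = 0.1335.
D = 5.566 × (0.8259 − 0.1335) + 3.79 × 0.1335 = 3.853 + 0.5061 = 4.359 mg/L.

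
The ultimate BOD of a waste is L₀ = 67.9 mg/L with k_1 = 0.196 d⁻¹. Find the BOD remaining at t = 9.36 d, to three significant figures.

L_t = L₀ e^(−k_1 t) = 67.9 × e^(−0.196×9.36) = 67.9 × 0.1597 = 10.84 mg/L.

L ≈ 10.8 mg/L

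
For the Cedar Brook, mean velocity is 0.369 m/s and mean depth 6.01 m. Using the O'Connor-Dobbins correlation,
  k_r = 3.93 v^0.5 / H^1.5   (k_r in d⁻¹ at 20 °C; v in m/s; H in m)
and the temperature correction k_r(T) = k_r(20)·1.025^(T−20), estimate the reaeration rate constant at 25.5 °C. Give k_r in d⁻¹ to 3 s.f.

k_r(20) = 3.93 × 0.369^0.5 / 6.01^1.5 = 3.93 × 0.6075 / 14.73 = 0.1620 d⁻¹.
k_r(25.5) = 0.1620 × 1.025^(25.5−20) = 0.1620 × 1.145 = 0.1856 d⁻¹.

k_r ≈ 0.186 d⁻¹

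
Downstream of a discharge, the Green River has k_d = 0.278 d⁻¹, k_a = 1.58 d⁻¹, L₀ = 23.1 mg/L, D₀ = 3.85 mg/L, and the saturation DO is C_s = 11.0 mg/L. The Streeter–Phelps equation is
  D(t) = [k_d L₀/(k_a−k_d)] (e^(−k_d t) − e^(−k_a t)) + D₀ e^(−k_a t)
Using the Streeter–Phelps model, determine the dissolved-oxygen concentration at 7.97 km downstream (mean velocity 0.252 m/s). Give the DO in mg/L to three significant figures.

Travel time t = x/v = 7.97 km / (0.252 m/s) = 7970 m / 0.252 m/s = 31630 s = 0.3661 d.
k_d L₀/(k_a−k_d) = 0.278×23.1/(1.58−0.278) = 6.422/1.302 = 4.932 mg/L.
e^(−k_d t) = e^(−0.278×0.3661) = 0.9032; e^(−k_a t) = e^(−1.58×0.3661) = 0.5608.
D = 4.932 × (0.9032 − 0.5608) + 3.85 × 0.5608 = 1.689 + 2.159 = 3.848 mg/L.
DO = C_s − D = 11.0 − 3.848 = 7.152 mg/L.

DO ≈ 7.15 mg/L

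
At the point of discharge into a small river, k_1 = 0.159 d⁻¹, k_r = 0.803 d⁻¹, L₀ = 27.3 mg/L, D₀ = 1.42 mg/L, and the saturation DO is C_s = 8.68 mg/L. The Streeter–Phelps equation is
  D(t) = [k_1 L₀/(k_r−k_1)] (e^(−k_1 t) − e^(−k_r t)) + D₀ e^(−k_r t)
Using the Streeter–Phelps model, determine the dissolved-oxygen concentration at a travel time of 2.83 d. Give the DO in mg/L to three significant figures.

DO ≈ 4.93 mg/L

k_1 L₀/(k_r−k_1) = 0.159×27.3/(0.803−0.159) = 4.341/0.6440 = 6.740 mg/L.
e^(−k_1 t) = e^(−0.159×2.830) = 0.6376; e^(−k_r t) = e^(−0.803×2.830) = 0.1031.
D = 6.740 × (0.6376 − 0.1031) + 1.42 × 0.1031 = 3.603 + 0.1463 = 3.750 mg/L.
DO = C_s − D = 8.68 − 3.750 = 4.930 mg/L.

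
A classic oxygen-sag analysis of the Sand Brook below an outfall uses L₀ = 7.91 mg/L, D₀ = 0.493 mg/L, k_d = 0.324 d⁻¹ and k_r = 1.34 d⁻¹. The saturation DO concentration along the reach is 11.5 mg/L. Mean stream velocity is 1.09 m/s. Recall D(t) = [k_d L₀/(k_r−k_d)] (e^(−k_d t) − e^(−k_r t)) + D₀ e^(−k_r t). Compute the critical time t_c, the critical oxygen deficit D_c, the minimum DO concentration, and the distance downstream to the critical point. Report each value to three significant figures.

t_c ≈ 1.18 d; D_c ≈ 1.30 mg/L; min DO ≈ 10.2 mg/L; x_c ≈ 111 km

At the critical point dD/dt = 0, so k_d L₀ e^(−k_d t) = k_r D. Substituting D(t) from the Streeter–Phelps equation and solving for t gives
t_c = ln[(k_r/k_d)(1 − D₀(k_r−k_d)/(k_d L₀))] / (k_r−k_d).
Here k_r−k_d = 1.016 d⁻¹ and 1 − D₀(k_r−k_d)/(k_d L₀) = 1 − 0.493×1.016/(0.324×7.91) = 0.8046, so
t_c = ln(4.136 × 0.8046) / 1.016 = 1.202 / 1.016 = 1.183 d.
D_c = (k_d/k_r) L₀ e^(−k_d t_c) = (0.324/1.34) × 7.91 × e^(−0.324×1.183) = 0.2418 × 7.91 × 0.6816 = 1.304 mg/L.
Minimum DO = C_s − D_c = 11.5 − 1.304 = 10.20 mg/L.
x_c = v t_c = 1.09 m/s × 1.183 d × 86400 s/d = 111400 m ≈ 111 km.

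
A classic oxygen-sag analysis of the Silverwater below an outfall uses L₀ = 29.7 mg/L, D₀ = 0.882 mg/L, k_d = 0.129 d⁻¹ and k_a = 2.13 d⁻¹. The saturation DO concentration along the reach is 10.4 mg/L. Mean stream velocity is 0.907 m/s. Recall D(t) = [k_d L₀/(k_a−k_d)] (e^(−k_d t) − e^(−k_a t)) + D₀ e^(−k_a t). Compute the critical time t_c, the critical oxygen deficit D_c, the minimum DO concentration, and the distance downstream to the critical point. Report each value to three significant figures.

t_c ≈ 1.09 d; D_c ≈ 1.56 mg/L; min DO ≈ 8.84 mg/L; x_c ≈ 85.6 km

With k_a/k_d = 16.51 and 1 − D₀(k_a−k_d)/(k_d L₀) = 0.5394,
t_c = ln(16.51 × 0.5394) / (2.13 − 0.129) = ln(8.906) / 2.001 = 2.187/2.001 = 1.093 d.
L(t_c) = L₀ e^(−k_d t_c) = 29.7 × 0.8685 = 25.79 mg/L, and at the critical point k_a D_c = k_d L, so D_c = (0.129/2.13) × 25.79 = 1.562 mg/L.
Minimum DO = C_s − D_c = 10.4 − 1.562 = 8.838 mg/L.
x_c = v t_c = 0.907 m/s × 1.093 d × 86400 s/d = 85640 m ≈ 85.6 km.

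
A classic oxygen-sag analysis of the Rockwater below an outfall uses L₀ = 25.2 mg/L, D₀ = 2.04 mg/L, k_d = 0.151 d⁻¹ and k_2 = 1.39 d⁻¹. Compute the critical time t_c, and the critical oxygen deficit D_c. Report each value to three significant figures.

At the critical point dD/dt = 0, so k_d L₀ e^(−k_d t) = k_2 D. Substituting D(t) from the Streeter–Phelps equation and solving for t gives
t_c = ln[(k_2/k_d)(1 − D₀(k_2−k_d)/(k_d L₀))] / (k_2−k_d).
Here k_2−k_d = 1.239 d⁻¹ and 1 − D₀(k_2−k_d)/(k_d L₀) = 1 − 2.04×1.239/(0.151×25.2) = 0.3358, so
t_c = ln(9.205 × 0.3358) / 1.239 = 1.128 / 1.239 = 0.9108 d.
L(t_c) = L₀ e^(−k_d t_c) = 25.2 × 0.8715 = 21.96 mg/L, and at the critical point k_2 D_c = k_d L, so D_c = (0.151/1.39) × 21.96 = 2.386 mg/L.

t_c ≈ 0.911 d; D_c ≈ 2.39 mg/L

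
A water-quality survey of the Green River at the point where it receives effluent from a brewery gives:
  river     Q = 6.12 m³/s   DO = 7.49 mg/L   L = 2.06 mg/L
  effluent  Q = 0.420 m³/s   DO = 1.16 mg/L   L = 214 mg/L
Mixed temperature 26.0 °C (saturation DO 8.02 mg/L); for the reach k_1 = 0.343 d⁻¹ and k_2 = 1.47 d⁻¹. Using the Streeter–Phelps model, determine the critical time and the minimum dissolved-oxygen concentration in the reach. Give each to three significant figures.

t_c ≈ 1.10 d; minimum DO ≈ 5.51 mg/L

Mixed DO = (6.12×7.49 + 0.420×1.16)/(6.12+0.420) = 46.33/6.540 = 7.083 mg/L.
Mixed L₀ = (6.12×2.06 + 0.420×214)/(6.540) = 102.5/6.540 = 15.67 mg/L.
Initial deficit D₀ = C_s − DO₀ = 8.02 − 7.083 = 0.9365 mg/L.
t_c = (1/1.127) ln[(1.47/0.343)(1 − 0.9365×1.127/(0.343×15.67))] = 0.8873 × ln(3.444) = 1.097 d.
D_c = (0.343/1.47) × 15.67 × e^(−0.343×1.097) = 0.2333 × 15.67 × 0.6863 = 2.510 mg/L.
Minimum DO = 8.02 − 2.510 = 5.510 mg/L.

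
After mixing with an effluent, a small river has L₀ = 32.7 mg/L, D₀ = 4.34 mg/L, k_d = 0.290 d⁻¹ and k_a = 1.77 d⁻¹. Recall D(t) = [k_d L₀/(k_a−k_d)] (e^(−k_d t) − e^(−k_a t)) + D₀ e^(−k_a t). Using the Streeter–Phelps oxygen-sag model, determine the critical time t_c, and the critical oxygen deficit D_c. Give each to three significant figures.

t_c ≈ 0.458 d; D_c ≈ 4.69 mg/L

With k_a/k_d = 6.103 and 1 − D₀(k_a−k_d)/(k_d L₀) = 0.3227,
t_c = ln(6.103 × 0.3227) / (1.77 − 0.290) = ln(1.969) / 1.480 = 0.6777/1.480 = 0.4579 d.
D_c = (k_d/k_a) L₀ e^(−k_d t_c) = (0.290/1.77) × 32.7 × e^(−0.290×0.4579) = 0.1638 × 32.7 × 0.8756 = 4.691 mg/L.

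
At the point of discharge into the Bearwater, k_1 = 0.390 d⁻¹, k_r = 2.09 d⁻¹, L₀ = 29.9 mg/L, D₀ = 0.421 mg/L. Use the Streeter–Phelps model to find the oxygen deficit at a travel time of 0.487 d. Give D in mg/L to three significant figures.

k_1 L₀/(k_r−k_1) = 0.390×29.9/(2.09−0.390) = 11.66/1.700 = 6.859 mg/L.
e^(−k_1 t) = e^(−0.390×0.4870) = 0.8270; e^(−k_r t) = e^(−2.09×0.4870) = 0.3614.
D = 6.859 × (0.8270 − 0.3614) + 0.421 × 0.3614 = 3.194 + 0.1521 = 3.346 mg/L.

D ≈ 3.35 mg/L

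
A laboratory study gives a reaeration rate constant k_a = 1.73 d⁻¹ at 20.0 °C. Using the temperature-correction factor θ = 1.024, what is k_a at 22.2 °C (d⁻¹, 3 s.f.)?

k_a(T₂) = k_a(T₁) · θ^(T₂−T₁) = 1.73 × 1.024^(22.2−20.0)
= 1.73 × 1.024^2.20 = 1.73 × 1.054 = 1.823 d⁻¹.

k_a ≈ 1.82 d⁻¹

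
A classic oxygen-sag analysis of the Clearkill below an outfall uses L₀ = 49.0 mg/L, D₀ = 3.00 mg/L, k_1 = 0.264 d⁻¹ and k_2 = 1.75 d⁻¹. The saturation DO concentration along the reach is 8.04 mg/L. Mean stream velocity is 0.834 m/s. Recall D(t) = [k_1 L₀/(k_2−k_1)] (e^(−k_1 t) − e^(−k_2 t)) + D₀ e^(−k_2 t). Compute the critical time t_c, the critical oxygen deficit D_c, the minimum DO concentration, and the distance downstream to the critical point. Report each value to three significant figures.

With k_2/k_1 = 6.629 and 1 − D₀(k_2−k_1)/(k_1 L₀) = 0.6554,
t_c = ln(6.629 × 0.6554) / (1.75 − 0.264) = ln(4.344) / 1.486 = 1.469/1.486 = 0.9885 d.
L(t_c) = L₀ e^(−k_1 t_c) = 49.0 × 0.7703 = 37.75 mg/L, and at the critical point k_2 D_c = k_1 L, so D_c = (0.264/1.75) × 37.75 = 5.694 mg/L.
Minimum DO = C_s − D_c = 8.04 − 5.694 = 2.346 mg/L.
x_c = v t_c = 0.834 m/s × 0.9885 d × 86400 s/d = 71230 m ≈ 71.2 km.

t_c ≈ 0.988 d; D_c ≈ 5.69 mg/L; min DO ≈ 2.35 mg/L; x_c ≈ 71.2 km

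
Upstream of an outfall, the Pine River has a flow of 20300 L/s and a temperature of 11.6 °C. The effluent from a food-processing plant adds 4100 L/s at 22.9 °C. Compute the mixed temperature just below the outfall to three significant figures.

13.5 °C

Flow-weighted mixing: C = (Q_r C_r + Q_w C_w)/(Q_r + Q_w)
= (20300×11.6 + 4100×22.9)/(20300 + 4100) = 329400/24400 = 13.50 °C.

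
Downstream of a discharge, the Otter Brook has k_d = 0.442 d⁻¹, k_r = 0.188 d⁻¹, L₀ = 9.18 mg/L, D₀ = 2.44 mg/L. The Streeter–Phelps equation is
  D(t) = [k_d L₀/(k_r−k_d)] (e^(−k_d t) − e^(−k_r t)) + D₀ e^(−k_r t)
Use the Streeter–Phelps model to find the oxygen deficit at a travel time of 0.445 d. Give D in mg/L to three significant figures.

k_d L₀/(k_r−k_d) = 0.442×9.18/(0.188−0.442) = 4.058/-0.2540 = -15.97 mg/L.
e^(−k_d t) = e^(−0.442×0.4450) = 0.8214; e^(−k_r t) = e^(−0.188×0.4450) = 0.9197.
D = -15.97 × (0.8214 − 0.9197) + 2.44 × 0.9197 = 1.570 + 2.244 = 3.814 mg/L.

D ≈ 3.81 mg/L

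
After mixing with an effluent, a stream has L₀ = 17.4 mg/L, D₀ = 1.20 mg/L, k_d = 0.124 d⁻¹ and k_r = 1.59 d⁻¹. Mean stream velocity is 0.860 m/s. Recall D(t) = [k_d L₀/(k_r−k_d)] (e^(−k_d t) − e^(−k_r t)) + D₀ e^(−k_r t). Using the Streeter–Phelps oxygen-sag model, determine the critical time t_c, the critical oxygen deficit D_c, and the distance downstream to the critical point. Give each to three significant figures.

t_c = [1/(k_r−k_d)] ln[(k_r/k_d)(1 − D₀(k_r−k_d)/(k_d L₀))]
= [1/(1.59−0.124)] ln[(1.59/0.124)(1 − 1.20×1.466/(0.124×17.4))]
= (1/1.466) ln[12.82 × 0.1846] = 0.6821 × ln(2.368) = 0.6821 × 0.8619 = 0.5879 d.
D_c = (k_d/k_r) L₀ e^(−k_d t_c) = (0.124/1.59) × 17.4 × e^(−0.124×0.5879) = 0.07799 × 17.4 × 0.9297 = 1.262 mg/L.
x_c = v t_c = 0.860 m/s × 0.5879 d × 86400 s/d = 43690 m ≈ 43.7 km.

t_c ≈ 0.588 d; D_c ≈ 1.26 mg/L; x_c ≈ 43.7 km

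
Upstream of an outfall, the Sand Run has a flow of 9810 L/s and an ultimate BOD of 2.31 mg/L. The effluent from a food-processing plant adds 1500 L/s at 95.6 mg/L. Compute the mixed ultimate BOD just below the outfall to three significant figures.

14.7 mg/L

Flow-weighted mixing: C = (Q_r C_r + Q_w C_w)/(Q_r + Q_w)
= (9810×2.31 + 1500×95.6)/(9810 + 1500) = 166100/11310 = 14.68 mg/L.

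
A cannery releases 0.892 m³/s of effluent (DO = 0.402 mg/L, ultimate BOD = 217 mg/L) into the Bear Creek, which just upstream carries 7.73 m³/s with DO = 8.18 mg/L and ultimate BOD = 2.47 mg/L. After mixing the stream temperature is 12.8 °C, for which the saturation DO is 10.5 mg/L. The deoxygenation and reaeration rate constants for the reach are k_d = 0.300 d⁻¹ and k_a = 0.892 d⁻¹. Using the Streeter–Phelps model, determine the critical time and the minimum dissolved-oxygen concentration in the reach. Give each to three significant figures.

Mixed DO = (7.73×8.18 + 0.892×0.402)/(7.73+0.892) = 63.59/8.622 = 7.375 mg/L.
Mixed L₀ = (7.73×2.47 + 0.892×217)/(8.622) = 212.7/8.622 = 24.66 mg/L.
Initial deficit D₀ = C_s − DO₀ = 10.5 − 7.375 = 3.125 mg/L.
t_c = (1/0.5920) ln[(0.892/0.300)(1 − 3.125×0.5920/(0.300×24.66))] = 1.689 × ln(2.230) = 1.355 d.
D_c = (0.300/0.892) × 24.66 × e^(−0.300×1.355) = 0.3363 × 24.66 × 0.6660 = 5.525 mg/L.
Minimum DO = 10.5 − 5.525 = 4.975 mg/L.

t_c ≈ 1.35 d; minimum DO ≈ 4.98 mg/L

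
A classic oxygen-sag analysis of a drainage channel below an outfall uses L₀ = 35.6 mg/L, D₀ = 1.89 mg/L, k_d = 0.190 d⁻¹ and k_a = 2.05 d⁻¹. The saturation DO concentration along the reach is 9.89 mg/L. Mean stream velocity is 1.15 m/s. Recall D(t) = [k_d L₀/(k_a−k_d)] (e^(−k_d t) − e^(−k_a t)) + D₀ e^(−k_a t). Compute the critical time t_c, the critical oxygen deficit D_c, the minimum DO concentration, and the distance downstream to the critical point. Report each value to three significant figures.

t_c ≈ 0.885 d; D_c ≈ 2.79 mg/L; min DO ≈ 7.10 mg/L; x_c ≈ 87.9 km

With k_a/k_d = 10.79 and 1 − D₀(k_a−k_d)/(k_d L₀) = 0.4803,
t_c = ln(10.79 × 0.4803) / (2.05 − 0.190) = ln(5.182) / 1.860 = 1.645/1.860 = 0.8845 d.
L(t_c) = L₀ e^(−k_d t_c) = 35.6 × 0.8453 = 30.09 mg/L, and at the critical point k_a D_c = k_d L, so D_c = (0.190/2.05) × 30.09 = 2.789 mg/L.
Minimum DO = C_s − D_c = 9.89 − 2.789 = 7.101 mg/L.
x_c = v t_c = 1.15 m/s × 0.8845 d × 86400 s/d = 87880 m ≈ 87.9 km.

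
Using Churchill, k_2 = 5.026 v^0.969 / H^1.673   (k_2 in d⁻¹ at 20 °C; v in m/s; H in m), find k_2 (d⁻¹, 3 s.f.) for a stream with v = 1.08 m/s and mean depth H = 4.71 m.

k_2 = 5.026 × 1.08^0.969 / 4.71^1.673 = 5.026 × 1.077 / 13.36 = 0.4052 d⁻¹.

k_2 ≈ 0.405 d⁻¹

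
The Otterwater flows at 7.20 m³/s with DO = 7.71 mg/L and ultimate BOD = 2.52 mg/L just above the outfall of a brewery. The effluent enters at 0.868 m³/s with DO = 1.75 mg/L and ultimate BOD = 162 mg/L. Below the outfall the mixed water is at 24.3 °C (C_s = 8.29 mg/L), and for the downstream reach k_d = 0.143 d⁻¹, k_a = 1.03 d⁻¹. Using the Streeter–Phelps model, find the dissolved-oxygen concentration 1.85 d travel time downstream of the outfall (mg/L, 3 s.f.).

DO ≈ 6.15 mg/L

Mixed DO = (7.20×7.71 + 0.868×1.75)/(7.20+0.868) = 57.03/8.068 = 7.069 mg/L.
Mixed L₀ = (7.20×2.52 + 0.868×162)/(8.068) = 158.8/8.068 = 19.68 mg/L.
Initial deficit D₀ = C_s − DO₀ = 8.29 − 7.069 = 1.221 mg/L.
D(1.85) = [0.143×19.68/(1.03−0.143)](e^(−0.143×1.85) − e^(−1.03×1.85)) + 1.221 e^(−1.03×1.85)
= 3.172 × (0.7676 − 0.1487) + 1.221 × 0.1487 = 2.145 mg/L.
DO = 8.29 − 2.145 = 6.145 mg/L.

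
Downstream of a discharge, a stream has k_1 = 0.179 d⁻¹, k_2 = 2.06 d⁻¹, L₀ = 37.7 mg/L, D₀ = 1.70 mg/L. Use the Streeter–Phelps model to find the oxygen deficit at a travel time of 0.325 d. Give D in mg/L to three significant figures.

k_1 L₀/(k_2−k_1) = 0.179×37.7/(2.06−0.179) = 6.748/1.881 = 3.588 mg/L.
e^(−k_1 t) = e^(−0.179×0.3250) = 0.9435; e^(−k_2 t) = e^(−2.06×0.3250) = 0.5120.
D = 3.588 × (0.9435 − 0.5120) + 1.70 × 0.5120 = 1.548 + 0.8703 = 2.418 mg/L.

D ≈ 2.42 mg/L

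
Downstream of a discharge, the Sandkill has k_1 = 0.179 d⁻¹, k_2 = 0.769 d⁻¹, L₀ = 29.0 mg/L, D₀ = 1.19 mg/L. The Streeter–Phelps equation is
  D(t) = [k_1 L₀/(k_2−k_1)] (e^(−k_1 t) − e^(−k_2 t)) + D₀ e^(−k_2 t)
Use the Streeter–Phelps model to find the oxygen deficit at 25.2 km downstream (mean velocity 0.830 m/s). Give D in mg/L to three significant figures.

Travel time t = x/v = 25.2 km / (0.830 m/s) = 25200 m / 0.830 m/s = 30360 s = 0.3514 d.
k_1 L₀/(k_2−k_1) = 0.179×29.0/(0.769−0.179) = 5.191/0.5900 = 8.798 mg/L.
e^(−k_1 t) = e^(−0.179×0.3514) = 0.9390; e^(−k_2 t) = e^(−0.769×0.3514) = 0.7632.
D = 8.798 × (0.9390 − 0.7632) + 1.19 × 0.7632 = 1.547 + 0.9082 = 2.455 mg/L.

D ≈ 2.46 mg/L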